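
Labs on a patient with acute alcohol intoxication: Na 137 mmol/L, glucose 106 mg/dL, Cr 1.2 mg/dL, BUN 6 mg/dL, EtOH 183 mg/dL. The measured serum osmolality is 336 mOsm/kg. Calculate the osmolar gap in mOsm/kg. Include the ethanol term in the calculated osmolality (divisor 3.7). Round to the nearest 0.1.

Calculated osmolality = 2·Na + glucose/18 + BUN/2.8 + ethanol/3.7
= 2·137 + 106/18 + 6/2.8 + 183/3.7
= 274 + 5.89 + 2.14 + 49.46
= 331.49 mOsm/kg ≈ 331.5 mOsm/kg
Osmolar gap = measured − calculated = 336 − 331.5 = 4.5 mOsm/kg

4.5 mOsm/kg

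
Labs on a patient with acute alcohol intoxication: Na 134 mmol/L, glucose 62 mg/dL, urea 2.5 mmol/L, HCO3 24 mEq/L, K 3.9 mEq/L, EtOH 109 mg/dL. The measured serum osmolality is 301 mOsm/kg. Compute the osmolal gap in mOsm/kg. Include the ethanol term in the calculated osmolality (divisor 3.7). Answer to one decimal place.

Calculated osmolality = 2·Na + glucose/18 + urea + ethanol/3.7
= 2·134 + 62/18 + 2.5 + 109/3.7
= 268 + 3.44 + 2.50 + 29.46
= 303.4 mOsm/kg ≈ 303.4 mOsm/kg
Osmolar gap = measured − calculated = 301 − 303.4 = -2.4 mOsm/kg

-2.4 mOsm/kg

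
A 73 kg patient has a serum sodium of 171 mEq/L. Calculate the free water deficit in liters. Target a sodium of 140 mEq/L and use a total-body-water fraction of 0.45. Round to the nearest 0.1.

7.3 L

TBW = 0.45 · 73 = 32.85 L
Free water deficit = TBW · (Na/140 − 1)
= 32.85 · (171/140 − 1)
= 32.85 · 0.2214
= 7.27 L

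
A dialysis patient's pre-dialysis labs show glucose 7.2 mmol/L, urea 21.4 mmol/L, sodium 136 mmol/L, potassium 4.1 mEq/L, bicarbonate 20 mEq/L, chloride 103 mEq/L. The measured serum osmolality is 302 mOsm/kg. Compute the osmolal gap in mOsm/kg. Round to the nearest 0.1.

Calculated osmolality = 2·Na + glucose + urea
= 2·136 + 7.2 + 21.4
= 272 + 7.20 + 21.40
= 300.6 mOsm/kg ≈ 300.6 mOsm/kg
Osmolar gap = measured − calculated = 302 − 300.6 = 1.4 mOsm/kg

1.4 mOsm/kg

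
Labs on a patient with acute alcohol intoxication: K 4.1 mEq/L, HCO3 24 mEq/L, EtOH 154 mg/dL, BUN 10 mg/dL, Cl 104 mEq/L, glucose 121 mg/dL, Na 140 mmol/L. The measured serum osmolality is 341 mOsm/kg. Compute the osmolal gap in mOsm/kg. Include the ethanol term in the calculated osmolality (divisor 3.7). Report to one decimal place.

Calculated osmolality = 2·Na + glucose/18 + BUN/2.8 + ethanol/3.7
= 2·140 + 121/18 + 10/2.8 + 154/3.7
= 280 + 6.72 + 3.57 + 41.62
= 331.91 mOsm/kg ≈ 331.9 mOsm/kg
Osmolar gap = measured − calculated = 341 − 331.9 = 9.1 mOsm/kg

9.1 mOsm/kg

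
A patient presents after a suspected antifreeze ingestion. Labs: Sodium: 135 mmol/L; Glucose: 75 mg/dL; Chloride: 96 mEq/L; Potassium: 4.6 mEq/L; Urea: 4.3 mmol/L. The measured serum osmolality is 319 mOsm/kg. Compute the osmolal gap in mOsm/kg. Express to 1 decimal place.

Calculated osmolality = 2·Na + glucose/18 + urea
= 2·135 + 75/18 + 4.3
= 270 + 4.17 + 4.30
= 278.47 mOsm/kg ≈ 278.5 mOsm/kg
Osmolar gap = measured − calculated = 319 − 278.5 = 40.5 mOsm/kg

40.5 mOsm/kg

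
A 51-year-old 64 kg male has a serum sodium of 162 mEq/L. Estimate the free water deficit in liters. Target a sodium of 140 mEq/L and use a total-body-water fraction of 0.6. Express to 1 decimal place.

6.0 L

TBW = 0.6 · 64 = 38.4 L
Free water deficit = TBW · (Na/140 − 1)
= 38.4 · (162/140 − 1)
= 38.4 · 0.1571
= 6.03 L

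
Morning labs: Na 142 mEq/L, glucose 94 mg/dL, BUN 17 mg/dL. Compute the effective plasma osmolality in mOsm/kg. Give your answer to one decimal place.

Effective osmolality excludes urea (freely permeant across cell membranes):
2·Na + glucose/18
= 2·142 + 94/18
= 284 + 5.22
= 289.22 mOsm/kg

289.2 mOsm/kg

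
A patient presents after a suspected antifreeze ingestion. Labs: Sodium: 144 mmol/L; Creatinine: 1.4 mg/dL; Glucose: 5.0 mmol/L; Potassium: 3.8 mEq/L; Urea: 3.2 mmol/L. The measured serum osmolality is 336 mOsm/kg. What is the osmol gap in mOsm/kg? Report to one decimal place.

Calculated osmolality = 2·Na + glucose + urea
= 2·144 + 5 + 3.2
= 288 + 5 + 3.20
= 296.2 mOsm/kg ≈ 296.2 mOsm/kg
Osmolar gap = measured − calculated = 336 − 296.2 = 39.8 mOsm/kg

39.8 mOsm/kg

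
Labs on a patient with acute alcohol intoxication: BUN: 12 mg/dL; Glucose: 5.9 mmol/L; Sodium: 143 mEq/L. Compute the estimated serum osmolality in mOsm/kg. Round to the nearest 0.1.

Calculated osmolality = 2·Na + glucose + BUN/2.8
= 2·143 + 5.9 + 12/2.8
= 286 + 5.90 + 4.29
= 296.19 mOsm/kg

296.2 mOsm/kg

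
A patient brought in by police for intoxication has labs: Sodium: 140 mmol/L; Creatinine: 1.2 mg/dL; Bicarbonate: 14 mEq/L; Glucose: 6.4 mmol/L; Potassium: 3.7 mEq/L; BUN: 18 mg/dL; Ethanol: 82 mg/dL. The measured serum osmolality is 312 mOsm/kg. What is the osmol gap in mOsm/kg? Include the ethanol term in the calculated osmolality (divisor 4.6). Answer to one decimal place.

Calculated osmolality = 2·Na + glucose + BUN/2.8 + ethanol/4.6
= 2·140 + 6.4 + 18/2.8 + 82/4.6
= 280 + 6.40 + 6.43 + 17.83
= 310.66 mOsm/kg ≈ 310.7 mOsm/kg
Osmolar gap = measured − calculated = 312 − 310.7 = 1.3 mOsm/kg

1.3 mOsm/kg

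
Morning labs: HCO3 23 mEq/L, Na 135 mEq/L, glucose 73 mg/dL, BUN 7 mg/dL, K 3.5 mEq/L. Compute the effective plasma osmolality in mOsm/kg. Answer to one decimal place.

274.1 mOsm/kg

Effective osmolality excludes urea (freely permeant across cell membranes):
2·Na + glucose/18
= 2·135 + 73/18
= 270 + 4.06
= 274.06 mOsm/kg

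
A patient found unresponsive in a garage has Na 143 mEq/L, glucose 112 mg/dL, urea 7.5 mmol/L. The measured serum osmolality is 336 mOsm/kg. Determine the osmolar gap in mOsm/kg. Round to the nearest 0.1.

Calculated osmolality = 2·Na + glucose/18 + urea
= 2·143 + 112/18 + 7.5
= 286 + 6.22 + 7.50
= 299.72 mOsm/kg ≈ 299.7 mOsm/kg
Osmolar gap = measured − calculated = 336 − 299.7 = 36.3 mOsm/kg

36.3 mOsm/kg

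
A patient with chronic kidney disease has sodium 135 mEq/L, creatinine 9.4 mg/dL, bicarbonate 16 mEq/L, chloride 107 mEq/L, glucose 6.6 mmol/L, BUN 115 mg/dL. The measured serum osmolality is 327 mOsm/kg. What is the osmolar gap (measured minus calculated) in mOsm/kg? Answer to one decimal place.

9.3 mOsm/kg

Calculated osmolality = 2·Na + glucose + BUN/2.8
= 2·135 + 6.6 + 115/2.8
= 270 + 6.60 + 41.07
= 317.67 mOsm/kg ≈ 317.7 mOsm/kg
Osmolar gap = measured − calculated = 327 − 317.7 = 9.3 mOsm/kg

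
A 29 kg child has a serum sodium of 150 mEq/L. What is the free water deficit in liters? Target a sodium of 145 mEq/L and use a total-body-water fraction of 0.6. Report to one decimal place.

0.6 L

TBW = 0.6 · 29 = 17.4 L
Free water deficit = TBW · (Na/145 − 1)
= 17.4 · (150/145 − 1)
= 17.4 · 0.0345
= 0.6 L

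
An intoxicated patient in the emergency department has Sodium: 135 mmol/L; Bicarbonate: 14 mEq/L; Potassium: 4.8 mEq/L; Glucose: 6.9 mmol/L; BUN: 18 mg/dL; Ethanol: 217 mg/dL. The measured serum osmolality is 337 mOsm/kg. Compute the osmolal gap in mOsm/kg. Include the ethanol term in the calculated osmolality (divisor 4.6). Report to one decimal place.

Calculated osmolality = 2·Na + glucose + BUN/2.8 + ethanol/4.6
= 2·135 + 6.9 + 18/2.8 + 217/4.6
= 270 + 6.90 + 6.43 + 47.17
= 330.5 mOsm/kg ≈ 330.5 mOsm/kg
Osmolar gap = measured − calculated = 337 − 330.5 = 6.5 mOsm/kg

6.5 mOsm/kg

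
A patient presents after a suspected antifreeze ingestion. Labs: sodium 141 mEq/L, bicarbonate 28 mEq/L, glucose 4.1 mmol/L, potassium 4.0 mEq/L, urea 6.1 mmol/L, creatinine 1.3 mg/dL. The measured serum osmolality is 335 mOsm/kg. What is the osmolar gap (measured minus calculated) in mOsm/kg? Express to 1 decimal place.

42.8 mOsm/kg

Calculated osmolality = 2·Na + glucose + urea
= 2·141 + 4.1 + 6.1
= 282 + 4.10 + 6.10
= 292.2 mOsm/kg ≈ 292.2 mOsm/kg
Osmolar gap = measured − calculated = 335 − 292.2 = 42.8 mOsm/kg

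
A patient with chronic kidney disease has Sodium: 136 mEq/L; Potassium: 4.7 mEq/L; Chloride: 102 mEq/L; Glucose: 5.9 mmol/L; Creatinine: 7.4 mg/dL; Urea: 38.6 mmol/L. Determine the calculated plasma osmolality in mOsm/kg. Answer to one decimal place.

316.5 mOsm/kg

Calculated osmolality = 2·Na + glucose + urea
= 2·136 + 5.9 + 38.6
= 272 + 5.90 + 38.60
= 316.5 mOsm/kg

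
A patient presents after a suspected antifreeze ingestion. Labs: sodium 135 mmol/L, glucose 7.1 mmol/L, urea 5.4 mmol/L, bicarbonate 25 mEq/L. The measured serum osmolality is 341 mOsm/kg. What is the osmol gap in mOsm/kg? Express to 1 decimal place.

Calculated osmolality = 2·Na + glucose + urea
= 2·135 + 7.1 + 5.4
= 270 + 7.10 + 5.40
= 282.5 mOsm/kg ≈ 282.5 mOsm/kg
Osmolar gap = measured − calculated = 341 − 282.5 = 58.5 mOsm/kg

58.5 mOsm/kg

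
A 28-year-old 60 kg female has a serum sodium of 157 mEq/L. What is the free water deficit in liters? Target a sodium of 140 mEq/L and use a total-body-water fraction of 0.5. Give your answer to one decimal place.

3.6 L

TBW = 0.5 · 60 = 30 L
Free water deficit = TBW · (Na/140 − 1)
= 30 · (157/140 − 1)
= 30 · 0.1214
= 3.64 L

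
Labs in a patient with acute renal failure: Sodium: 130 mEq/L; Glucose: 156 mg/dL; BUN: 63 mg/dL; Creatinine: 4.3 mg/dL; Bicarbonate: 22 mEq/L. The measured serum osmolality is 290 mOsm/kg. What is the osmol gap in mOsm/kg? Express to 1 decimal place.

-1.2 mOsm/kg

Calculated osmolality = 2·Na + glucose/18 + BUN/2.8
= 2·130 + 156/18 + 63/2.8
= 260 + 8.67 + 22.50
= 291.17 mOsm/kg ≈ 291.2 mOsm/kg
Osmolar gap = measured − calculated = 290 − 291.2 = -1.2 mOsm/kg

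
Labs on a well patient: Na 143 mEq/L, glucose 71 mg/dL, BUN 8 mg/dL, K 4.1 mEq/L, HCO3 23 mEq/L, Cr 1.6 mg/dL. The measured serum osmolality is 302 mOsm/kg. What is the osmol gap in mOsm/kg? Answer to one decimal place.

Calculated osmolality = 2·Na + glucose/18 + BUN/2.8
= 2·143 + 71/18 + 8/2.8
= 286 + 3.94 + 2.86
= 292.8 mOsm/kg ≈ 292.8 mOsm/kg
Osmolar gap = measured − calculated = 302 − 292.8 = 9.2 mOsm/kg

9.2 mOsm/kg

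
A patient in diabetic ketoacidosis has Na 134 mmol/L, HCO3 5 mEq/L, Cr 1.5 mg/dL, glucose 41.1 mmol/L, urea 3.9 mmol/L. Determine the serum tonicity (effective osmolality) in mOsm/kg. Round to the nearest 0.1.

Effective osmolality excludes urea (freely permeant across cell membranes):
2·Na + glucose
= 2·134 + 41.1
= 268 + 41.1
= 309.1 mOsm/kg

309.1 mOsm/kg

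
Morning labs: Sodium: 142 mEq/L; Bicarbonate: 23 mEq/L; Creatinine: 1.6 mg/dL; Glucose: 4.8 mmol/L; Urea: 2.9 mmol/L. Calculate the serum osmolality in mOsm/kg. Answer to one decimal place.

Calculated osmolality = 2·Na + glucose + urea
= 2·142 + 4.8 + 2.9
= 284 + 4.80 + 2.90
= 291.7 mOsm/kg

291.7 mOsm/kg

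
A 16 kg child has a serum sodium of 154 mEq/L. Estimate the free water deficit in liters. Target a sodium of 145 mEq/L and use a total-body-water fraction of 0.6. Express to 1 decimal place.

TBW = 0.6 · 16 = 9.6 L
Free water deficit = TBW · (Na/145 − 1)
= 9.6 · (154/145 − 1)
= 9.6 · 0.0621
= 0.6 L

0.6 L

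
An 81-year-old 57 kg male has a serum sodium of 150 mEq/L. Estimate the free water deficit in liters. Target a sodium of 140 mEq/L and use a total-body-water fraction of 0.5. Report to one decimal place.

TBW = 0.5 · 57 = 28.5 L
Free water deficit = TBW · (Na/140 − 1)
= 28.5 · (150/140 − 1)
= 28.5 · 0.0714
= 2.03 L

2.0 L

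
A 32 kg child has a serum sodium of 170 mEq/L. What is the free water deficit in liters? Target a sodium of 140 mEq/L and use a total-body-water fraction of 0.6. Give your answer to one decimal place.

TBW = 0.6 · 32 = 19.2 L
Free water deficit = TBW · (Na/140 − 1)
= 19.2 · (170/140 − 1)
= 19.2 · 0.2143
= 4.11 L

4.1 L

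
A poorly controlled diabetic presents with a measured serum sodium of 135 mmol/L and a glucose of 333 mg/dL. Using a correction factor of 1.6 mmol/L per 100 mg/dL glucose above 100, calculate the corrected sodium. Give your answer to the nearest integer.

139 mmol/L

Corrected Na = measured Na + 1.6 · (glucose − 100)/100
= 135 + 1.6 · (333 − 100)/100
= 135 + 3.7
= 138.7 mmol/L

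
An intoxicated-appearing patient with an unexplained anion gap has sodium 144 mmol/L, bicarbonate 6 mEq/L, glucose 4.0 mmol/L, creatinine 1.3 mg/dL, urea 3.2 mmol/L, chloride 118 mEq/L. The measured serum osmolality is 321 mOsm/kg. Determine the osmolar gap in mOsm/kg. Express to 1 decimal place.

25.8 mOsm/kg

Calculated osmolality = 2·Na + glucose + urea
= 2·144 + 4 + 3.2
= 288 + 4 + 3.20
= 295.2 mOsm/kg ≈ 295.2 mOsm/kg
Osmolar gap = measured − calculated = 321 − 295.2 = 25.8 mOsm/kg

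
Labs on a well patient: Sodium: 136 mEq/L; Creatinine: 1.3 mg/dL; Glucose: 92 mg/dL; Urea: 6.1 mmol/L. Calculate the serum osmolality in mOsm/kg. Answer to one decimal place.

283.2 mOsm/kg

Calculated osmolality = 2·Na + glucose/18 + urea
= 2·136 + 92/18 + 6.1
= 272 + 5.11 + 6.10
= 283.21 mOsm/kg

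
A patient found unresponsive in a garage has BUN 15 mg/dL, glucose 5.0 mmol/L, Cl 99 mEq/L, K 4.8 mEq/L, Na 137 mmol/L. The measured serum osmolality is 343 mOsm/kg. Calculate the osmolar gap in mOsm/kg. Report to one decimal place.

Calculated osmolality = 2·Na + glucose + BUN/2.8
= 2·137 + 5 + 15/2.8
= 274 + 5 + 5.36
= 284.36 mOsm/kg ≈ 284.4 mOsm/kg
Osmolar gap = measured − calculated = 343 − 284.4 = 58.6 mOsm/kg

58.6 mOsm/kg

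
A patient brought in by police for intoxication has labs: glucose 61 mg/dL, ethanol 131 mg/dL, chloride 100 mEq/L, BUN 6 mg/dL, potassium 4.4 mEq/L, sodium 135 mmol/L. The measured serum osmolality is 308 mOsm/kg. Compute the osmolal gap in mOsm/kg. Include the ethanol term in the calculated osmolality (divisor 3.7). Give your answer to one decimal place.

Calculated osmolality = 2·Na + glucose/18 + BUN/2.8 + ethanol/3.7
= 2·135 + 61/18 + 6/2.8 + 131/3.7
= 270 + 3.39 + 2.14 + 35.41
= 310.94 mOsm/kg ≈ 310.9 mOsm/kg
Osmolar gap = measured − calculated = 308 − 310.9 = -2.9 mOsm/kg

-2.9 mOsm/kg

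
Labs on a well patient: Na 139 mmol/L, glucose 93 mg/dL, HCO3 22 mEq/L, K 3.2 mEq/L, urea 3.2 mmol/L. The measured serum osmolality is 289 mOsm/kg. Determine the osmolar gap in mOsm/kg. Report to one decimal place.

2.6 mOsm/kg

Calculated osmolality = 2·Na + glucose/18 + urea
= 2·139 + 93/18 + 3.2
= 278 + 5.17 + 3.20
= 286.37 mOsm/kg ≈ 286.4 mOsm/kg
Osmolar gap = measured − calculated = 289 − 286.4 = 2.6 mOsm/kg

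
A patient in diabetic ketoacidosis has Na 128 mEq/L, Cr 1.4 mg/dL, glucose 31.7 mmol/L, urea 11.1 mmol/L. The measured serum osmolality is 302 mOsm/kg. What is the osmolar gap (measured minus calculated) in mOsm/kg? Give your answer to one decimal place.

Calculated osmolality = 2·Na + glucose + urea
= 2·128 + 31.7 + 11.1
= 256 + 31.70 + 11.10
= 298.8 mOsm/kg ≈ 298.8 mOsm/kg
Osmolar gap = measured − calculated = 302 − 298.8 = 3.2 mOsm/kg

3.2 mOsm/kg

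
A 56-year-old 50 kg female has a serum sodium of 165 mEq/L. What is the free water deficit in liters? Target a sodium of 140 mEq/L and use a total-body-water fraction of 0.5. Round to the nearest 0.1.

4.5 L

TBW = 0.5 · 50 = 25 L
Free water deficit = TBW · (Na/140 − 1)
= 25 · (165/140 − 1)
= 25 · 0.1786
= 4.46 L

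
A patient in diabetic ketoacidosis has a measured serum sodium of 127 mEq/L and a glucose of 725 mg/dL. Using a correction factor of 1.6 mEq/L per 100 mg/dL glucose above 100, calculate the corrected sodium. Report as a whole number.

Corrected Na = measured Na + 1.6 · (glucose − 100)/100
= 127 + 1.6 · (725 − 100)/100
= 127 + 10
= 137 mEq/L

137 mEq/L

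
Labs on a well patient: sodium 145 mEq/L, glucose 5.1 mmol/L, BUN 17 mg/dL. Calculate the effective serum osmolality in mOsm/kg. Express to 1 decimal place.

295.1 mOsm/kg

Effective osmolality excludes urea (freely permeant across cell membranes):
2·Na + glucose
= 2·145 + 5.1
= 290 + 5.1
= 295.1 mOsm/kg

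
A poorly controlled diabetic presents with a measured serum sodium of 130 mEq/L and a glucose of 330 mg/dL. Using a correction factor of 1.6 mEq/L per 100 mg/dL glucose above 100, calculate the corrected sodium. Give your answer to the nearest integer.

134 mEq/L

Corrected Na = measured Na + 1.6 · (glucose − 100)/100
= 130 + 1.6 · (330 − 100)/100
= 130 + 3.7
= 133.7 mEq/L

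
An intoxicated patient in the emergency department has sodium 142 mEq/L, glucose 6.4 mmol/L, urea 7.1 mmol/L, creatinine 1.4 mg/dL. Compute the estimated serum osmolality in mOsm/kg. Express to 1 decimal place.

297.5 mOsm/kg

Calculated osmolality = 2·Na + glucose + urea
= 2·142 + 6.4 + 7.1
= 284 + 6.40 + 7.10
= 297.5 mOsm/kg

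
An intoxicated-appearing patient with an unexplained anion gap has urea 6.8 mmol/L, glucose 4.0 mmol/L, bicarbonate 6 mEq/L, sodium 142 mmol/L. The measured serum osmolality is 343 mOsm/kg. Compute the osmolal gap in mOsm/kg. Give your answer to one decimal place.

Calculated osmolality = 2·Na + glucose + urea
= 2·142 + 4 + 6.8
= 284 + 4 + 6.80
= 294.8 mOsm/kg ≈ 294.8 mOsm/kg
Osmolar gap = measured − calculated = 343 − 294.8 = 48.2 mOsm/kg

48.2 mOsm/kg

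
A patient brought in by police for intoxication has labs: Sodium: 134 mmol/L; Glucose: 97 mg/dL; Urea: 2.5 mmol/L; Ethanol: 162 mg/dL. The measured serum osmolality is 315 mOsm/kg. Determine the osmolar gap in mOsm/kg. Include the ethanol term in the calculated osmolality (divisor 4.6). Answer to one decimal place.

3.9 mOsm/kg

Calculated osmolality = 2·Na + glucose/18 + urea + ethanol/4.6
= 2·134 + 97/18 + 2.5 + 162/4.6
= 268 + 5.39 + 2.50 + 35.22
= 311.11 mOsm/kg ≈ 311.1 mOsm/kg
Osmolar gap = measured − calculated = 315 − 311.1 = 3.9 mOsm/kg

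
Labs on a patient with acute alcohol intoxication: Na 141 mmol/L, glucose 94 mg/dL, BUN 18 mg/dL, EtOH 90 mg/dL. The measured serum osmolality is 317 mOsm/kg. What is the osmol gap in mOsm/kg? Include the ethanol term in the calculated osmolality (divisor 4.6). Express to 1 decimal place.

Calculated osmolality = 2·Na + glucose/18 + BUN/2.8 + ethanol/4.6
= 2·141 + 94/18 + 18/2.8 + 90/4.6
= 282 + 5.22 + 6.43 + 19.57
= 313.22 mOsm/kg ≈ 313.2 mOsm/kg
Osmolar gap = measured − calculated = 317 − 313.2 = 3.8 mOsm/kg

3.8 mOsm/kg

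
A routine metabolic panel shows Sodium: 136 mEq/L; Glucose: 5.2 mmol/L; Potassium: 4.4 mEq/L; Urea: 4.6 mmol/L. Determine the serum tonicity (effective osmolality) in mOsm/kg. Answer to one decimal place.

277.2 mOsm/kg

Effective osmolality excludes urea (freely permeant across cell membranes):
2·Na + glucose
= 2·136 + 5.2
= 272 + 5.2
= 277.2 mOsm/kg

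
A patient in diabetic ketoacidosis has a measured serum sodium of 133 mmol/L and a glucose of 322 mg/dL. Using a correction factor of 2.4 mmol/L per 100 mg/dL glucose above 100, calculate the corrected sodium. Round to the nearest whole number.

138 mmol/L

Corrected Na = measured Na + 2.4 · (glucose − 100)/100
= 133 + 2.4 · (322 − 100)/100
= 133 + 5.3
= 138.3 mmol/L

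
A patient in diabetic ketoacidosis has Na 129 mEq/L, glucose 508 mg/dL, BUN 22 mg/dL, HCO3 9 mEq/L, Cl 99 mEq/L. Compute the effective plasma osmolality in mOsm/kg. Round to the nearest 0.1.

286.2 mOsm/kg

Effective osmolality excludes urea (freely permeant across cell membranes):
2·Na + glucose/18
= 2·129 + 508/18
= 258 + 28.22
= 286.22 mOsm/kg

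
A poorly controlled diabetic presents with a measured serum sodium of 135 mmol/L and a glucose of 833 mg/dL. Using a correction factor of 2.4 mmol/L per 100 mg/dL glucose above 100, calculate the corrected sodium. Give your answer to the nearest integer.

153 mmol/L

Corrected Na = measured Na + 2.4 · (glucose − 100)/100
= 135 + 2.4 · (833 − 100)/100
= 135 + 17.6
= 152.6 mmol/L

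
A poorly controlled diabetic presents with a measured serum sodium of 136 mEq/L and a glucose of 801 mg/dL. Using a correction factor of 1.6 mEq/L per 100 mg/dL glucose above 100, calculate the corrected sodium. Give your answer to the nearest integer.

147 mEq/L

Corrected Na = measured Na + 1.6 · (glucose − 100)/100
= 136 + 1.6 · (801 − 100)/100
= 136 + 11.2
= 147.2 mEq/L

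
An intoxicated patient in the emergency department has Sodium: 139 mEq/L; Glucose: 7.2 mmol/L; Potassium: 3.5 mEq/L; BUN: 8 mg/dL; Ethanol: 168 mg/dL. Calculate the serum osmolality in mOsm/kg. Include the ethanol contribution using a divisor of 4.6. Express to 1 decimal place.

Calculated osmolality = 2·Na + glucose + BUN/2.8 + ethanol/4.6
= 2·139 + 7.2 + 8/2.8 + 168/4.6
= 278 + 7.20 + 2.86 + 36.52
= 324.58 mOsm/kg

324.6 mOsm/kg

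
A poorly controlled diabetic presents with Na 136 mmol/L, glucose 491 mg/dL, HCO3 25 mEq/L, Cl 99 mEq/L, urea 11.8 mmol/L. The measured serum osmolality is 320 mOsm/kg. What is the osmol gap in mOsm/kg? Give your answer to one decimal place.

8.9 mOsm/kg

Calculated osmolality = 2·Na + glucose/18 + urea
= 2·136 + 491/18 + 11.8
= 272 + 27.28 + 11.80
= 311.08 mOsm/kg ≈ 311.1 mOsm/kg
Osmolar gap = measured − calculated = 320 − 311.1 = 8.9 mOsm/kg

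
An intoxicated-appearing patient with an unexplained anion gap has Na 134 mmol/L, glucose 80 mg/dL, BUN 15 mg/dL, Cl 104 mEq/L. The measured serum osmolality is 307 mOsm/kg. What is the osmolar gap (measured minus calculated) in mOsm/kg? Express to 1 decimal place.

Calculated osmolality = 2·Na + glucose/18 + BUN/2.8
= 2·134 + 80/18 + 15/2.8
= 268 + 4.44 + 5.36
= 277.8 mOsm/kg ≈ 277.8 mOsm/kg
Osmolar gap = measured − calculated = 307 − 277.8 = 29.2 mOsm/kg

29.2 mOsm/kg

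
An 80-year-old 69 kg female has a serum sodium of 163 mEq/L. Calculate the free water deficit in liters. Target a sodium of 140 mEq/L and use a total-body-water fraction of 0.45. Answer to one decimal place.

5.1 L

TBW = 0.45 · 69 = 31.05 L
Free water deficit = TBW · (Na/140 − 1)
= 31.05 · (163/140 − 1)
= 31.05 · 0.1643
= 5.1 L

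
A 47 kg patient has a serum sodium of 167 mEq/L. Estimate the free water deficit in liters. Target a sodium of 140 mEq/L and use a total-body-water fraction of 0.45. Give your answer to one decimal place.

TBW = 0.45 · 47 = 21.15 L
Free water deficit = TBW · (Na/140 − 1)
= 21.15 · (167/140 − 1)
= 21.15 · 0.1929
= 4.08 L

4.1 L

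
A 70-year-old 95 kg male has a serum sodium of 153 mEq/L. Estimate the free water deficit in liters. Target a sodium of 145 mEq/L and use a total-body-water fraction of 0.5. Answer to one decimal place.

TBW = 0.5 · 95 = 47.5 L
Free water deficit = TBW · (Na/145 − 1)
= 47.5 · (153/145 − 1)
= 47.5 · 0.0552
= 2.62 L

2.6 L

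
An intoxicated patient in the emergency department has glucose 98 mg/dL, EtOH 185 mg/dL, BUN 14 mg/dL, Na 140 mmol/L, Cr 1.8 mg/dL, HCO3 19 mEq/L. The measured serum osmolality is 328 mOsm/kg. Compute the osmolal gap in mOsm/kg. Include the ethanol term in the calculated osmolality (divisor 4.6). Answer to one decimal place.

-2.7 mOsm/kg

Calculated osmolality = 2·Na + glucose/18 + BUN/2.8 + ethanol/4.6
= 2·140 + 98/18 + 14/2.8 + 185/4.6
= 280 + 5.44 + 5 + 40.22
= 330.66 mOsm/kg ≈ 330.7 mOsm/kg
Osmolar gap = measured − calculated = 328 − 330.7 = -2.7 mOsm/kg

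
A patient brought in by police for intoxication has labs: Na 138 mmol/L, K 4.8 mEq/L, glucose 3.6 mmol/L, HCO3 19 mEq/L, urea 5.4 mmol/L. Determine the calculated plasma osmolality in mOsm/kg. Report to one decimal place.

Calculated osmolality = 2·Na + glucose + urea
= 2·138 + 3.6 + 5.4
= 276 + 3.60 + 5.40
= 285 mOsm/kg

285.0 mOsm/kg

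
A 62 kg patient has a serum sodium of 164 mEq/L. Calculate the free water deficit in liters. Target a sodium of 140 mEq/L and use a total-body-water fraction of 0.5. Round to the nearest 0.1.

5.3 L

TBW = 0.5 · 62 = 31 L
Free water deficit = TBW · (Na/140 − 1)
= 31 · (164/140 − 1)
= 31 · 0.1714
= 5.31 L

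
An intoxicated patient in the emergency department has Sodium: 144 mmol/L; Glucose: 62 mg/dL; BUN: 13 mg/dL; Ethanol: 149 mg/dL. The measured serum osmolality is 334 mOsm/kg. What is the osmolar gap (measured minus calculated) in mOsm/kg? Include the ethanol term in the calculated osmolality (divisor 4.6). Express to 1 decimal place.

Calculated osmolality = 2·Na + glucose/18 + BUN/2.8 + ethanol/4.6
= 2·144 + 62/18 + 13/2.8 + 149/4.6
= 288 + 3.44 + 4.64 + 32.39
= 328.47 mOsm/kg ≈ 328.5 mOsm/kg
Osmolar gap = measured − calculated = 334 − 328.5 = 5.5 mOsm/kg

5.5 mOsm/kg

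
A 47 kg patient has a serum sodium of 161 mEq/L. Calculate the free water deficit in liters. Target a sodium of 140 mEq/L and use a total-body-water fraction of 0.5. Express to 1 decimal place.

3.5 L

TBW = 0.5 · 47 = 23.5 L
Free water deficit = TBW · (Na/140 − 1)
= 23.5 · (161/140 − 1)
= 23.5 · 0.15
= 3.52 L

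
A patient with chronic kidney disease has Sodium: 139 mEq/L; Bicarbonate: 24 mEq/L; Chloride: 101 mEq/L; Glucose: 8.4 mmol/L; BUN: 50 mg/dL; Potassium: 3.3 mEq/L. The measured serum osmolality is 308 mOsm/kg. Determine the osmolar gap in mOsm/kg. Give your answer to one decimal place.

3.7 mOsm/kg

Calculated osmolality = 2·Na + glucose + BUN/2.8
= 2·139 + 8.4 + 50/2.8
= 278 + 8.40 + 17.86
= 304.26 mOsm/kg ≈ 304.3 mOsm/kg
Osmolar gap = measured − calculated = 308 − 304.3 = 3.7 mOsm/kg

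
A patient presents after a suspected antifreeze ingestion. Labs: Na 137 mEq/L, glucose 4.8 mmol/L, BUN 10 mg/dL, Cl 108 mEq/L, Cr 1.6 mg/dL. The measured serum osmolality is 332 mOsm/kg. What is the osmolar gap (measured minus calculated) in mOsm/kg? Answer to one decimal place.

49.6 mOsm/kg

Calculated osmolality = 2·Na + glucose + BUN/2.8
= 2·137 + 4.8 + 10/2.8
= 274 + 4.80 + 3.57
= 282.37 mOsm/kg ≈ 282.4 mOsm/kg
Osmolar gap = measured − calculated = 332 − 282.4 = 49.6 mOsm/kg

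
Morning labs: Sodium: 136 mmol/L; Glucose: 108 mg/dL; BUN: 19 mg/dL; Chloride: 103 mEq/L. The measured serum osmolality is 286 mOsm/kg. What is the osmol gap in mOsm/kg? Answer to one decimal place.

1.2 mOsm/kg

Calculated osmolality = 2·Na + glucose/18 + BUN/2.8
= 2·136 + 108/18 + 19/2.8
= 272 + 6 + 6.79
= 284.79 mOsm/kg ≈ 284.8 mOsm/kg
Osmolar gap = measured − calculated = 286 − 284.8 = 1.2 mOsm/kg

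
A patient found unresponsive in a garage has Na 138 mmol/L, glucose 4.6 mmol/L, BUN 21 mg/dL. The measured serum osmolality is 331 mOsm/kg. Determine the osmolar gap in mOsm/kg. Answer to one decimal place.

Calculated osmolality = 2·Na + glucose + BUN/2.8
= 2·138 + 4.6 + 21/2.8
= 276 + 4.60 + 7.50
= 288.1 mOsm/kg ≈ 288.1 mOsm/kg
Osmolar gap = measured − calculated = 331 − 288.1 = 42.9 mOsm/kg

42.9 mOsm/kg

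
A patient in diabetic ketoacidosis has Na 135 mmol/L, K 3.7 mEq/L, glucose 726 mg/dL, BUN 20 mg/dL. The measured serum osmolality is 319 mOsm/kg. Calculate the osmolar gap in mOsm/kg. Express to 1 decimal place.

1.5 mOsm/kg

Calculated osmolality = 2·Na + glucose/18 + BUN/2.8
= 2·135 + 726/18 + 20/2.8
= 270 + 40.33 + 7.14
= 317.47 mOsm/kg ≈ 317.5 mOsm/kg
Osmolar gap = measured − calculated = 319 − 317.5 = 1.5 mOsm/kg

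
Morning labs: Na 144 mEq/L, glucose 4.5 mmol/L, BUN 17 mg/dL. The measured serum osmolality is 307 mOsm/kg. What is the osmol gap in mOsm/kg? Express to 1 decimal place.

8.4 mOsm/kg

Calculated osmolality = 2·Na + glucose + BUN/2.8
= 2·144 + 4.5 + 17/2.8
= 288 + 4.50 + 6.07
= 298.57 mOsm/kg ≈ 298.6 mOsm/kg
Osmolar gap = measured − calculated = 307 − 298.6 = 8.4 mOsm/kg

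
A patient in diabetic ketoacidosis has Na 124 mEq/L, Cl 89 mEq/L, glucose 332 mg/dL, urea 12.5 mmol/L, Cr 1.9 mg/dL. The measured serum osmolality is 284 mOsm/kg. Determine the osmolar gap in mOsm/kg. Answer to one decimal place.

Calculated osmolality = 2·Na + glucose/18 + urea
= 2·124 + 332/18 + 12.5
= 248 + 18.44 + 12.50
= 278.94 mOsm/kg ≈ 278.9 mOsm/kg
Osmolar gap = measured − calculated = 284 − 278.9 = 5.1 mOsm/kg

5.1 mOsm/kg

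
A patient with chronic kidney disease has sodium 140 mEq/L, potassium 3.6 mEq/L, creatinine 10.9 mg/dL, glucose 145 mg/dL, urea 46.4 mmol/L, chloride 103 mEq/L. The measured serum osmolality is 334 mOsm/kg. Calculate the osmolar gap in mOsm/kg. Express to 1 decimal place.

Calculated osmolality = 2·Na + glucose/18 + urea
= 2·140 + 145/18 + 46.4
= 280 + 8.06 + 46.40
= 334.46 mOsm/kg ≈ 334.5 mOsm/kg
Osmolar gap = measured − calculated = 334 − 334.5 = -0.5 mOsm/kg

-0.5 mOsm/kg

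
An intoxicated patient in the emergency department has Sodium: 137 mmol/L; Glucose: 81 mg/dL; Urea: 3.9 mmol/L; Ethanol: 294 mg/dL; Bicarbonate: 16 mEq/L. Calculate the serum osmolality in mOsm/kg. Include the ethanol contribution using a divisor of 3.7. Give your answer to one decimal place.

Calculated osmolality = 2·Na + glucose/18 + urea + ethanol/3.7
= 2·137 + 81/18 + 3.9 + 294/3.7
= 274 + 4.50 + 3.90 + 79.46
= 361.86 mOsm/kg

361.9 mOsm/kg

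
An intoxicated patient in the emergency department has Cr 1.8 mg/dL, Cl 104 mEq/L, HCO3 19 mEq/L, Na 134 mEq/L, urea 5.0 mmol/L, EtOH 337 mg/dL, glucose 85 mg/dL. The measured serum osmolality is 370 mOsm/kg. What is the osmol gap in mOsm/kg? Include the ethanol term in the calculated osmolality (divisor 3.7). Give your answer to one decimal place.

1.2 mOsm/kg

Calculated osmolality = 2·Na + glucose/18 + urea + ethanol/3.7
= 2·134 + 85/18 + 5 + 337/3.7
= 268 + 4.72 + 5 + 91.08
= 368.8 mOsm/kg ≈ 368.8 mOsm/kg
Osmolar gap = measured − calculated = 370 − 368.8 = 1.2 mOsm/kg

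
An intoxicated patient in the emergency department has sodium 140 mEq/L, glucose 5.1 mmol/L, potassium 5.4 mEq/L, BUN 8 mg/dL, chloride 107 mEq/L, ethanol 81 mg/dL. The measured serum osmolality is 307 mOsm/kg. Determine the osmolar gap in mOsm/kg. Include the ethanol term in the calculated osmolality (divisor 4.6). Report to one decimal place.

Calculated osmolality = 2·Na + glucose + BUN/2.8 + ethanol/4.6
= 2·140 + 5.1 + 8/2.8 + 81/4.6
= 280 + 5.10 + 2.86 + 17.61
= 305.57 mOsm/kg ≈ 305.6 mOsm/kg
Osmolar gap = measured − calculated = 307 − 305.6 = 1.4 mOsm/kg

1.4 mOsm/kg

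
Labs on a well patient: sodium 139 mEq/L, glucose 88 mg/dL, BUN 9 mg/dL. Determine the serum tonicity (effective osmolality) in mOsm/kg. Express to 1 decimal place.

282.9 mOsm/kg

Effective osmolality excludes urea (freely permeant across cell membranes):
2·Na + glucose/18
= 2·139 + 88/18
= 278 + 4.89
= 282.89 mOsm/kg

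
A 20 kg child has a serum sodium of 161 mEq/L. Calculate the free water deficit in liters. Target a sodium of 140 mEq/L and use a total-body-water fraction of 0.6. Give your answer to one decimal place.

TBW = 0.6 · 20 = 12 L
Free water deficit = TBW · (Na/140 − 1)
= 12 · (161/140 − 1)
= 12 · 0.15
= 1.8 L

1.8 L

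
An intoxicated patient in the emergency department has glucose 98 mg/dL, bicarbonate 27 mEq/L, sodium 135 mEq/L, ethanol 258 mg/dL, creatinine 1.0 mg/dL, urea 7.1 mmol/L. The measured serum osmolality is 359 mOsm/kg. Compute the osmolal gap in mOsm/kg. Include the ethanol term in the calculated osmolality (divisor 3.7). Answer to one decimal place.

6.7 mOsm/kg

Calculated osmolality = 2·Na + glucose/18 + urea + ethanol/3.7
= 2·135 + 98/18 + 7.1 + 258/3.7
= 270 + 5.44 + 7.10 + 69.73
= 352.27 mOsm/kg ≈ 352.3 mOsm/kg
Osmolar gap = measured − calculated = 359 − 352.3 = 6.7 mOsm/kg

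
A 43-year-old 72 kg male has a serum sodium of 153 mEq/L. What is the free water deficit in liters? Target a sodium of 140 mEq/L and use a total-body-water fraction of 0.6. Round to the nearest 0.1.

4.0 L

TBW = 0.6 · 72 = 43.2 L
Free water deficit = TBW · (Na/140 − 1)
= 43.2 · (153/140 − 1)
= 43.2 · 0.0929
= 4.01 L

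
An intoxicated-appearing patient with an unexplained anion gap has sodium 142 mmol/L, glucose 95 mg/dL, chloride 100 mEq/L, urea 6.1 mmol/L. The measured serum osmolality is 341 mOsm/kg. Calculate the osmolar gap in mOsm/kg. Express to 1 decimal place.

Calculated osmolality = 2·Na + glucose/18 + urea
= 2·142 + 95/18 + 6.1
= 284 + 5.28 + 6.10
= 295.38 mOsm/kg ≈ 295.4 mOsm/kg
Osmolar gap = measured − calculated = 341 − 295.4 = 45.6 mOsm/kg

45.6 mOsm/kg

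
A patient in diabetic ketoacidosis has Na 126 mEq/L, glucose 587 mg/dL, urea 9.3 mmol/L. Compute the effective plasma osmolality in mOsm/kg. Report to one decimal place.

284.6 mOsm/kg

Effective osmolality excludes urea (freely permeant across cell membranes):
2·Na + glucose/18
= 2·126 + 587/18
= 252 + 32.61
= 284.61 mOsm/kg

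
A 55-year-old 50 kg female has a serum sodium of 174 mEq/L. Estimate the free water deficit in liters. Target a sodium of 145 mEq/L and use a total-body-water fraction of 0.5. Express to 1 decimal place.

TBW = 0.5 · 50 = 25 L
Free water deficit = TBW · (Na/145 − 1)
= 25 · (174/145 − 1)
= 25 · 0.2
= 5 L

5.0 L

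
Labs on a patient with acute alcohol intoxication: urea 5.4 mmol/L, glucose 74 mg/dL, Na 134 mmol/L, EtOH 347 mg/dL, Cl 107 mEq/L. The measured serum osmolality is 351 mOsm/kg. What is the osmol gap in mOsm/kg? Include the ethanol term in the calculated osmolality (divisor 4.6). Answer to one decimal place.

-1.9 mOsm/kg

Calculated osmolality = 2·Na + glucose/18 + urea + ethanol/4.6
= 2·134 + 74/18 + 5.4 + 347/4.6
= 268 + 4.11 + 5.40 + 75.43
= 352.94 mOsm/kg ≈ 352.9 mOsm/kg
Osmolar gap = measured − calculated = 351 − 352.9 = -1.9 mOsm/kg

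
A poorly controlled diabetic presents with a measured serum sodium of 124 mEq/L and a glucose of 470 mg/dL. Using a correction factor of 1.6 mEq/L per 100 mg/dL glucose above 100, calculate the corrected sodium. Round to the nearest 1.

130 mEq/L

Corrected Na = measured Na + 1.6 · (glucose − 100)/100
= 124 + 1.6 · (470 − 100)/100
= 124 + 5.9
= 129.9 mEq/L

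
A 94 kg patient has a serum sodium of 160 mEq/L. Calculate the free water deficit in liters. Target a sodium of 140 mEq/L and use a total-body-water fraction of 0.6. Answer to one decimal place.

TBW = 0.6 · 94 = 56.4 L
Free water deficit = TBW · (Na/140 − 1)
= 56.4 · (160/140 − 1)
= 56.4 · 0.1429
= 8.06 L

8.1 L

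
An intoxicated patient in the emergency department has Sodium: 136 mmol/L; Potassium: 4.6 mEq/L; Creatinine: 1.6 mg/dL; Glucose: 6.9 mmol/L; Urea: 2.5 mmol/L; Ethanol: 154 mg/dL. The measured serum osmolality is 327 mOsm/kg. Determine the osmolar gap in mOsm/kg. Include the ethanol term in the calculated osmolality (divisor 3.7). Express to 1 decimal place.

Calculated osmolality = 2·Na + glucose + urea + ethanol/3.7
= 2·136 + 6.9 + 2.5 + 154/3.7
= 272 + 6.90 + 2.50 + 41.62
= 323.02 mOsm/kg ≈ 323.0 mOsm/kg
Osmolar gap = measured − calculated = 327 − 323.0 = 4.0 mOsm/kg

4.0 mOsm/kg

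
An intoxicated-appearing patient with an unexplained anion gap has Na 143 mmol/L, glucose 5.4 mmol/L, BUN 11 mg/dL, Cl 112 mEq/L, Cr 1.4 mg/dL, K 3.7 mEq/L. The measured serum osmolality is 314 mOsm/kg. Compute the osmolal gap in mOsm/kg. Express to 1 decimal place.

Calculated osmolality = 2·Na + glucose + BUN/2.8
= 2·143 + 5.4 + 11/2.8
= 286 + 5.40 + 3.93
= 295.33 mOsm/kg ≈ 295.3 mOsm/kg
Osmolar gap = measured − calculated = 314 − 295.3 = 18.7 mOsm/kg

18.7 mOsm/kg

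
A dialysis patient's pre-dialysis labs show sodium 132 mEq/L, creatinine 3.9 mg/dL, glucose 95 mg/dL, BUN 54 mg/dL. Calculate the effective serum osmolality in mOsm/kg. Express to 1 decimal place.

269.3 mOsm/kg

Effective osmolality excludes urea (freely permeant across cell membranes):
2·Na + glucose/18
= 2·132 + 95/18
= 264 + 5.28
= 269.28 mOsm/kg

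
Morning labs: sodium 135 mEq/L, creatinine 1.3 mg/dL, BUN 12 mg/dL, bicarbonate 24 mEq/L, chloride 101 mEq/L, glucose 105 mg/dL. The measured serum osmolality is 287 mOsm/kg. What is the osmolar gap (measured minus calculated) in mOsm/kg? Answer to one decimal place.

6.9 mOsm/kg

Calculated osmolality = 2·Na + glucose/18 + BUN/2.8
= 2·135 + 105/18 + 12/2.8
= 270 + 5.83 + 4.29
= 280.12 mOsm/kg ≈ 280.1 mOsm/kg
Osmolar gap = measured − calculated = 287 − 280.1 = 6.9 mOsm/kg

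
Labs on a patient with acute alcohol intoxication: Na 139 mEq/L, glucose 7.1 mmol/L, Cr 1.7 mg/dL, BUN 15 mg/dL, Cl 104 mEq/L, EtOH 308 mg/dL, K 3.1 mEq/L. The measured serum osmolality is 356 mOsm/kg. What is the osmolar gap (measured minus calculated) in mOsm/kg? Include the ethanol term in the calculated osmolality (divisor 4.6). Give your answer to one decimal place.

-1.4 mOsm/kg

Calculated osmolality = 2·Na + glucose + BUN/2.8 + ethanol/4.6
= 2·139 + 7.1 + 15/2.8 + 308/4.6
= 278 + 7.10 + 5.36 + 66.96
= 357.42 mOsm/kg ≈ 357.4 mOsm/kg
Osmolar gap = measured − calculated = 356 − 357.4 = -1.4 mOsm/kg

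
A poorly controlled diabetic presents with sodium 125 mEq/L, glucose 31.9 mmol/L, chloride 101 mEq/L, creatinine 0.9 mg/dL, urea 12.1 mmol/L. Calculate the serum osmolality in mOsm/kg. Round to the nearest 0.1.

Calculated osmolality = 2·Na + glucose + urea
= 2·125 + 31.9 + 12.1
= 250 + 31.90 + 12.10
= 294 mOsm/kg

294.0 mOsm/kg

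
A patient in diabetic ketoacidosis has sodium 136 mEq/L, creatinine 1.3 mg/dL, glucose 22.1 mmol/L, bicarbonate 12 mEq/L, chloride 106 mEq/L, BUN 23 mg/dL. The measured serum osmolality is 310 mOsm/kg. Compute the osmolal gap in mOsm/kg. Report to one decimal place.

7.7 mOsm/kg

Calculated osmolality = 2·Na + glucose + BUN/2.8
= 2·136 + 22.1 + 23/2.8
= 272 + 22.10 + 8.21
= 302.31 mOsm/kg ≈ 302.3 mOsm/kg
Osmolar gap = measured − calculated = 310 − 302.3 = 7.7 mOsm/kg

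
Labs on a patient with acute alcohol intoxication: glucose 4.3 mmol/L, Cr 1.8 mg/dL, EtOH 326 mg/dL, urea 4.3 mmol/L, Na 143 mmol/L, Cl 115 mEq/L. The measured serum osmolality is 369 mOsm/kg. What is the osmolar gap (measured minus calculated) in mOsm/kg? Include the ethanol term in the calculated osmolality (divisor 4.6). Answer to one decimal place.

Calculated osmolality = 2·Na + glucose + urea + ethanol/4.6
= 2·143 + 4.3 + 4.3 + 326/4.6
= 286 + 4.30 + 4.30 + 70.87
= 365.47 mOsm/kg ≈ 365.5 mOsm/kg
Osmolar gap = measured − calculated = 369 − 365.5 = 3.5 mOsm/kg

3.5 mOsm/kg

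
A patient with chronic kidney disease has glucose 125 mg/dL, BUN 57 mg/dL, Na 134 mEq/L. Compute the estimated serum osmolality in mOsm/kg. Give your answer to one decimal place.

Calculated osmolality = 2·Na + glucose/18 + BUN/2.8
= 2·134 + 125/18 + 57/2.8
= 268 + 6.94 + 20.36
= 295.3 mOsm/kg

295.3 mOsm/kg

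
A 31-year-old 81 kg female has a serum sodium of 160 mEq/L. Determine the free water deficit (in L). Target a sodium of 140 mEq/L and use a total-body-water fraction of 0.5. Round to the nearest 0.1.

TBW = 0.5 · 81 = 40.5 L
Free water deficit = TBW · (Na/140 − 1)
= 40.5 · (160/140 − 1)
= 40.5 · 0.1429
= 5.79 L

5.8 L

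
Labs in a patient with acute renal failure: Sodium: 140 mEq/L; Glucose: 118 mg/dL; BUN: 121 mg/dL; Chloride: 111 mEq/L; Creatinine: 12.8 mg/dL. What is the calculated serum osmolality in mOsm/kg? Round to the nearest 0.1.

Calculated osmolality = 2·Na + glucose/18 + BUN/2.8
= 2·140 + 118/18 + 121/2.8
= 280 + 6.56 + 43.21
= 329.77 mOsm/kg

329.8 mOsm/kg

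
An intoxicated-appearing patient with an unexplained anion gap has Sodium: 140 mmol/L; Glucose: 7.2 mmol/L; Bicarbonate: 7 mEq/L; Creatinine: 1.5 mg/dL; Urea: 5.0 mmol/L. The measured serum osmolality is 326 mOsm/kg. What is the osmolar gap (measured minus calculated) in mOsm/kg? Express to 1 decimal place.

33.8 mOsm/kg

Calculated osmolality = 2·Na + glucose + urea
= 2·140 + 7.2 + 5
= 280 + 7.20 + 5
= 292.2 mOsm/kg ≈ 292.2 mOsm/kg
Osmolar gap = measured − calculated = 326 − 292.2 = 33.8 mOsm/kg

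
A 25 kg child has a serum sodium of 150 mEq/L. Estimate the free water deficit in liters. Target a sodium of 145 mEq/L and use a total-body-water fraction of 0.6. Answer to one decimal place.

TBW = 0.6 · 25 = 15 L
Free water deficit = TBW · (Na/145 − 1)
= 15 · (150/145 − 1)
= 15 · 0.0345
= 0.52 L

0.5 L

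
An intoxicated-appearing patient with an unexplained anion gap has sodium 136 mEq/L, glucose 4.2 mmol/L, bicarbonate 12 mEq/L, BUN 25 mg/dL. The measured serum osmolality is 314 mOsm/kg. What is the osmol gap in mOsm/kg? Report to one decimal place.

Calculated osmolality = 2·Na + glucose + BUN/2.8
= 2·136 + 4.2 + 25/2.8
= 272 + 4.20 + 8.93
= 285.13 mOsm/kg ≈ 285.1 mOsm/kg
Osmolar gap = measured − calculated = 314 − 285.1 = 28.9 mOsm/kg

28.9 mOsm/kg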